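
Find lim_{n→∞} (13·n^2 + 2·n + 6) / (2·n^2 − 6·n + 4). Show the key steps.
lim = 13/2

For large n the leading n^2 terms dominate both numerator and denominator. Dividing top and bottom by n^2, every other term tends to 0, leaving 13/2.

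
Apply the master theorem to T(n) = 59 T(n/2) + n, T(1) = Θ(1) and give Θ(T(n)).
T(n) = Θ(n^(log_2 59))

Master theorem: compare f(n) = n to n^(log_2 59) where log_2 59 ≈ 5.883. Since 1 < log_2 59, we have f(n) = O(n^(log_2 59 − ε)) for some ε > 0 — Case 1. Hence T(n) = Θ(n^(log_2 59)).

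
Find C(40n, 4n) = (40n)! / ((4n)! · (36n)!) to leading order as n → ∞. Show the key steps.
C(40n, 4n) ~ (10000000000/387420489)^(4n) · sqrt(5/(9π·4n))

Write N = 4n. Apply Stirling to each factorial:
  (10N)! ~ sqrt(2π·10N) · (10N/e)^(10N),
  N! ~ sqrt(2π N) · (N/e)^N,
  (9N)! ~ sqrt(2π·9N) · (9N/e)^(9N).
The exponential factors combine to (10N)^(10N) / (N^N · (9N)^(9N)) = 10^(10N)/9^(9N) = (10^10/9^9)^N = (10000000000/387420489)^N.
The square-root prefactors combine to sqrt(2π·10N) / (sqrt(2π N)·sqrt(2π·9N)) = sqrt(10 / (2π·9·N)) = sqrt(5/(9π·4n)).
Substituting N = 4n: C(40n, 4n) ~ (10000000000/387420489)^(4n) · sqrt(5/(9π·4n)).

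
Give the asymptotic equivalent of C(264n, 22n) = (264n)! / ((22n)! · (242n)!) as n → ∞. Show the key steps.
C(264n, 22n) ~ (8916100448256/285311670611)^(22n) · sqrt(6/(11π·22n))

Write N = 22n. Apply Stirling to each factorial:
  (12N)! ~ sqrt(2π·12N) · (12N/e)^(12N),
  N! ~ sqrt(2π N) · (N/e)^N,
  (11N)! ~ sqrt(2π·11N) · (11N/e)^(11N).
The exponential factors combine to (12N)^(12N) / (N^N · (11N)^(11N)) = 12^(12N)/11^(11N) = (12^12/11^11)^N = (8916100448256/285311670611)^N.
The square-root prefactors combine to sqrt(2π·12N) / (sqrt(2π N)·sqrt(2π·11N)) = sqrt(12 / (2π·11·N)) = sqrt(6/(11π·22n)).
Substituting N = 22n: C(264n, 22n) ~ (8916100448256/285311670611)^(22n) · sqrt(6/(11π·22n)).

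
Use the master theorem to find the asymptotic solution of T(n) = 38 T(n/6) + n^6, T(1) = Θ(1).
T(n) = Θ(n^6)

log_6 38 ≈ 2.030. f(n) = n^6 dominates n^(log_6 38) since 6 > 2.030, and the regularity condition a·f(n/b) = 38·(n/6)^6 = (38/46656)·n^6 ≤ c·f(n) holds with c = 38/46656 ≈ 0.000814 < 1. So this is Case 3: T(n) = Θ(f(n)) = Θ(n^6).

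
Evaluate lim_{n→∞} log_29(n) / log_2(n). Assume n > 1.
lim = ln(2) / ln(29) = log_29(2)

Change of base: log_29(n) = ln n / ln 29 and log_2(n) = ln n / ln 2. The ratio is (ln n / ln 29) · (ln 2 / ln n) = ln 2 / ln 29, a constant independent of n. So the limit is ln 2 / ln 29 = log_29(2).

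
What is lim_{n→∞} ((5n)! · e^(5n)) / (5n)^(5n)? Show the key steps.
lim = ∞

Stirling: (5n)! ~ sqrt(2π·5n) · (5n/e)^(5n). Hence
  (5n)! · e^(5n) / (5n)^(5n) ~ sqrt(2π·5n) = sqrt(2π·5) · sqrt(n) → ∞.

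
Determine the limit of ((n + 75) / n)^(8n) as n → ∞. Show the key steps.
lim = e^600

Rewrite as (1 + 75/n)^(8n). By the standard limit (1 + x/n)^n → e^x, we have (1 + 75/n)^n → e^75, and raising to the 8th power gives e^600.
More precisely, ln[(1 + 75/n)^(8n)] = 8n · ln(1 + 75/n) = 8n · (75/n + O(1/n^2)) = 600 + O(1/n) → 600.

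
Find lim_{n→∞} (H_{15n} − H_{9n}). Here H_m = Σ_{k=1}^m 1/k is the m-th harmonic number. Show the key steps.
lim = ln(15/9) = ln(5/3)

Euler-Maclaurin gives H_m = ln m + γ + 1/(2m) + O(1/m^2). The γ and O(1/m) terms cancel in the difference:
  H_{15n} − H_{9n} = ln(15n) − ln(9n) + O(1/n) = ln(15/9) + O(1/n).
Hence the limit is ln(15/9) = ln(5/3).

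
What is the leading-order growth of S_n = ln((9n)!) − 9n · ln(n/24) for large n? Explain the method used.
S_n ~ 9n · (ln 216 − 1) + O(ln n)

Stirling: ln((9n)!) = 9n ln(9n) − 9n + O(ln n).
  S_n = 9n ln(9n) − 9n − 9n ln(n/24) + O(ln n)
      = 9n ln(9n) − 9n ln n + 9n ln 24 − 9n + O(ln n)
      = 9n ln 9 + 9n ln 24 − 9n + O(ln n)
      = 9n (ln 216 − 1) + O(ln n).
Numerically ln(216) − 1 ≈ 4.3753.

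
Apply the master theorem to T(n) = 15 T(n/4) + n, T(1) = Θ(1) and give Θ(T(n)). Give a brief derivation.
T(n) = Θ(n^(log_4 15))

Master theorem: compare f(n) = n to n^(log_4 15) where log_4 15 ≈ 1.953. Since 1 < log_4 15, we have f(n) = O(n^(log_4 15 − ε)) for some ε > 0 — Case 1. Hence T(n) = Θ(n^(log_4 15)).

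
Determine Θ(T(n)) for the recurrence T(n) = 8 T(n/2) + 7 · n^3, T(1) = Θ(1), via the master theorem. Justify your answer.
T(n) = Θ(n^3 log n)

log_2 8 = 3, and f(n) = 7 · n^3 = Θ(n^(log_2 8)). This is Case 2 of the master theorem: T(n) = Θ(f(n) · log n) = Θ(n^3 log n).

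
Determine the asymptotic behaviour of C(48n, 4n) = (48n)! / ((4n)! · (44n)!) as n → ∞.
C(48n, 4n) ~ (8916100448256/285311670611)^(4n) · sqrt(6/(11π·4n))

Write N = 4n. Apply Stirling to each factorial:
  (12N)! ~ sqrt(2π·12N) · (12N/e)^(12N),
  N! ~ sqrt(2π N) · (N/e)^N,
  (11N)! ~ sqrt(2π·11N) · (11N/e)^(11N).
The exponential factors combine to (12N)^(12N) / (N^N · (11N)^(11N)) = 12^(12N)/11^(11N) = (12^12/11^11)^N = (8916100448256/285311670611)^N.
The square-root prefactors combine to sqrt(2π·12N) / (sqrt(2π N)·sqrt(2π·11N)) = sqrt(12 / (2π·11·N)) = sqrt(6/(11π·4n)).
Substituting N = 4n: C(48n, 4n) ~ (8916100448256/285311670611)^(4n) · sqrt(6/(11π·4n)).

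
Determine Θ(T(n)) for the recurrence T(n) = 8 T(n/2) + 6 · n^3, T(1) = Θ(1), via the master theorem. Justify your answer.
T(n) = Θ(n^3 log n)

log_2 8 = 3, and f(n) = 6 · n^3 = Θ(n^(log_2 8)). This is Case 2 of the master theorem: T(n) = Θ(f(n) · log n) = Θ(n^3 log n).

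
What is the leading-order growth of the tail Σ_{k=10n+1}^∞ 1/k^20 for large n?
Σ_{k>10n} 1/k^20 ~ 1/(19 · (10n)^19)

Compare to the integral: ∫_{10n}^∞ x^(−20) dx = [−x^(−19)/19]_{10n}^∞ = 1/((20−1)·(10n)^19). Euler-Maclaurin then gives
  Σ_{k>10n} 1/k^20 = ∫_{10n}^∞ dx/x^20 − 1/(2·(10n)^20) + O(1/(10n)^21).
(Equivalently this is ζ(20) − Σ_{k≤10n} 1/k^20.)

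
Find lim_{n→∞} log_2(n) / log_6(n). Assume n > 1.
lim = ln(6) / ln(2) = log_2(6)

Change of base: log_2(n) = ln n / ln 2 and log_6(n) = ln n / ln 6. The ratio is (ln n / ln 2) · (ln 6 / ln n) = ln 6 / ln 2, a constant independent of n. So the limit is ln 6 / ln 2 = log_2(6).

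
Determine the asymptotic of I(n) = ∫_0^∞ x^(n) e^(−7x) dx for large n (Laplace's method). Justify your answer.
I(n) ~ (sqrt(2π·n) / 7) · (n/(7e))^(n)

Write the integrand as exp(n ln x − 7x) and set f(x) = n ln x − 7x. Then f'(x) = n/x − 7 = 0 at x* = n/7, and f''(x*) = −n/x*^2 = −7^2/(n). Laplace's method (interior maximum) gives
  I(n) ~ e^(f(x*)) · sqrt(2π / |f''(x*)|)
        = exp(n ln(n/7) − n) · sqrt(2π · n / 7^2)
        = (n/7)^(n) e^(−n) · sqrt(2π·n) / 7
        = (sqrt(2π·n) / 7) · (n/(7e))^(n).
This matches Γ(n+1)/7^(n+1) with Stirling applied to Γ.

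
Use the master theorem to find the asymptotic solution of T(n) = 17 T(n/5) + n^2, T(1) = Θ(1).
T(n) = Θ(n^2)

log_5 17 ≈ 1.760. f(n) = n^2 dominates n^(log_5 17) since 2 > 1.760, and the regularity condition a·f(n/b) = 17·(n/5)^2 = (17/25)·n^2 ≤ c·f(n) holds with c = 17/25 ≈ 0.68 < 1. So this is Case 3: T(n) = Θ(f(n)) = Θ(n^2).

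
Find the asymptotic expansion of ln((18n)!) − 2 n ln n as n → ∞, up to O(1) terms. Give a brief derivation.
ln((18n)!) − 2 n ln n = 16 n ln n + 18(ln 18 − 1) n + (1/2) ln(2π·18n) + O(1/n)

Stirling: ln((18n)!) = 18n ln(18n) − 18n + (1/2) ln(2π·18n) + O(1/n).
Expand 18n ln(18n) = 18n (ln n + ln 18) = 18n ln n + 18n ln 18.
Subtract 2n ln n: leading term is (18 − 2) n ln n = 16 n ln n. The next term is 18n ln 18 − 18n = 18(ln 18 − 1) n. Then the (1/2) ln(2π·18n) correction.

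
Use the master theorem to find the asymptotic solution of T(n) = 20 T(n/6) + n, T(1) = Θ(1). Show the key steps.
T(n) = Θ(n^(log_6 20))

Master theorem: compare f(n) = n to n^(log_6 20) where log_6 20 ≈ 1.672. Since 1 < log_6 20, we have f(n) = O(n^(log_6 20 − ε)) for some ε > 0 — Case 1. Hence T(n) = Θ(n^(log_6 20)).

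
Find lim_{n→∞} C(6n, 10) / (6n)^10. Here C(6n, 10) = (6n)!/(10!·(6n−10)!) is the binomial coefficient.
lim = 1/10! = 1/3628800

With N = 6n → ∞: C(N, 10) / N^10 = [N(N−1)…(N−9)] / (10! · N^10) = (1/10!) · 1 · (1 − 1/(6n)) · … · (1 − 9/(6n)). Each factor → 1 as N → ∞, so the limit is 1/10! = 1/3628800.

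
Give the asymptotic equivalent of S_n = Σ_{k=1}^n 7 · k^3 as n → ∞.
S_n ~ 7 · n^4 / 4

By integral comparison (Euler-Maclaurin), Σ_{k=1}^n 7 · k^3 = 7 · ∫_0^n x^3 dx + O(n^3) = 7 · n^4/4 + O(n^3). (Equivalently, Faulhaber's formula gives the same leading term.)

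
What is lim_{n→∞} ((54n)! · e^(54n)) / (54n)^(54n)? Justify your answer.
lim = ∞

Stirling: (54n)! ~ sqrt(2π·54n) · (54n/e)^(54n). Hence
  (54n)! · e^(54n) / (54n)^(54n) ~ sqrt(2π·54n) = sqrt(2π·54) · sqrt(n) → ∞.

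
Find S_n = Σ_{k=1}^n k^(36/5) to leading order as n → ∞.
S_n ~ (5/41) · n^(41/5)

Integral comparison: Σ_{k=1}^n k^(36/5) = ∫_0^n x^(36/5) dx + O(n^(36/5)). The integral is n^(1 + 36/5) / (1 + 36/5) = n^((36+5)/5) / ((36+5)/5) = (5/41) · n^(41/5).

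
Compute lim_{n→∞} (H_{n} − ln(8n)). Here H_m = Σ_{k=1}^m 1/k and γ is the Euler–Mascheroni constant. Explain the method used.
lim = −ln 8 + γ

By Euler-Maclaurin, H_m = ln m + γ + O(1/m). So
  H_{n} − ln(8n) = ln(n) + γ − ln(8n) + O(1/n)
                       = ln(1/8) + γ + O(1/n).
Hence the limit is ln(1/8) + γ.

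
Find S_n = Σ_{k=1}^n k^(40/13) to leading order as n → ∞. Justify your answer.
S_n ~ (13/53) · n^(53/13)

Integral comparison: Σ_{k=1}^n k^(40/13) = ∫_0^n x^(40/13) dx + O(n^(40/13)). The integral is n^(1 + 40/13) / (1 + 40/13) = n^((40+13)/13) / ((40+13)/13) = (13/53) · n^(53/13).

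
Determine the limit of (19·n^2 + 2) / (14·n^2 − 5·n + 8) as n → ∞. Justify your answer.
lim = 19/14

For large n the leading n^2 terms dominate both numerator and denominator. Dividing top and bottom by n^2, every other term tends to 0, leaving 19/14.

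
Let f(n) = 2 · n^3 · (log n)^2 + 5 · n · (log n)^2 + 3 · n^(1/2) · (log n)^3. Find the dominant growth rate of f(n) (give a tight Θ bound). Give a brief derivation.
f(n) ∈ Θ(n^3 · (log n)^2)

Compare the terms by growth order. For large n, n^a · (log n)^b dominates n^a' · (log n)^b' iff a > a', or (a = a' and b > b'). Ranking the 3 terms shows the dominant one is 2 · n^3 · (log n)^2. Hence f(n) ∈ Θ(n^3 · (log n)^2).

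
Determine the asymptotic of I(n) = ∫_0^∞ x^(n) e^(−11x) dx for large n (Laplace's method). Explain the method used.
I(n) ~ (sqrt(2π·n) / 11) · (n/(11e))^(n)

Write the integrand as exp(n ln x − 11x) and set f(x) = n ln x − 11x. Then f'(x) = n/x − 11 = 0 at x* = n/11, and f''(x*) = −n/x*^2 = −11^2/(n). Laplace's method (interior maximum) gives
  I(n) ~ e^(f(x*)) · sqrt(2π / |f''(x*)|)
        = exp(n ln(n/11) − n) · sqrt(2π · n / 11^2)
        = (n/11)^(n) e^(−n) · sqrt(2π·n) / 11
        = (sqrt(2π·n) / 11) · (n/(11e))^(n).
This matches Γ(n+1)/11^(n+1) with Stirling applied to Γ.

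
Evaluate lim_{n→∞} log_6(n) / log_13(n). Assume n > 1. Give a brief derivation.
lim = ln(13) / ln(6) = log_6(13)

Change of base: log_6(n) = ln n / ln 6 and log_13(n) = ln n / ln 13. The ratio is (ln n / ln 6) · (ln 13 / ln n) = ln 13 / ln 6, a constant independent of n. So the limit is ln 13 / ln 6 = log_6(13).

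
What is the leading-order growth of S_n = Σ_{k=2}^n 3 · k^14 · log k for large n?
S_n ~ n^15 log n / 5 − n^15 / 75

By integral comparison, S_n = ∫_1^n 3 · x^14 · log x dx + O(n^14 · log n). For the integral, ∫ x^14 log x dx = n^15 log n / 15 − n^15/225 (integration by parts). Hence S_n ~ n^15 log n / 5 − n^15 / 75.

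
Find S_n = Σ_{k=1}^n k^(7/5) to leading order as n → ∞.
S_n ~ (5/12) · n^(12/5)

Integral comparison: Σ_{k=1}^n k^(7/5) = ∫_0^n x^(7/5) dx + O(n^(7/5)). The integral is n^(1 + 7/5) / (1 + 7/5) = n^((7+5)/5) / ((7+5)/5) = (5/12) · n^(12/5).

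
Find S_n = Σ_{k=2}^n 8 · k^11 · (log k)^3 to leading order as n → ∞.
S_n ~ 2 · n^12 · (log n)^3 / 3

By integral comparison, S_n = ∫_1^n 8 · x^11 · (log x)^3 dx + O(n^11 · (log n)^3). For the integral, the leading term of ∫_1^n x^11 (log x)^3 dx is n^12/12 · (log n)^3 (by repeated integration by parts; each step lowers the log-exponent and produces a relatively O(1/log n) correction). Hence S_n ~ 2 · n^12 · (log n)^3 / 3.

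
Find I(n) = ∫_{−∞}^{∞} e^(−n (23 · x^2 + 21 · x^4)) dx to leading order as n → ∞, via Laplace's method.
I(n) ~ sqrt(π/(23n))

φ(x) = 23 · x^2 + 21 · x^4 has its unique global minimum at x* = 0 (since φ'(x) = 46x + 84x^3 = 0 only at x = 0 for real x with both coefficients positive, and φ → ∞ as |x| → ∞). At x* = 0, φ(0) = 0 and φ''(0) = 46. Laplace's method then gives
  I(n) ~ sqrt(2π / (n · φ''(0))) · e^(−n φ(0)) = sqrt(2π / (46n)) = sqrt(π/(23n)).
The 21 · x^4 term contributes only at subleading order (an O(1/n) relative correction).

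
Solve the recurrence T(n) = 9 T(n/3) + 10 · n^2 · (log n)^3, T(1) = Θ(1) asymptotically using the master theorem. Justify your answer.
T(n) = Θ(n^2 · (log n)^4)

Here log_3 9 = 2 and f(n) = 10 · n^2 · (log n)^3 = Θ(n^(log_3 9) · (log n)^3). This is the extended Case 2 of the master theorem (f matches the critical exponent up to log factors), giving T(n) = Θ(n^(log_3 9) · (log n)^(3+1)) = Θ(n^2 · (log n)^4).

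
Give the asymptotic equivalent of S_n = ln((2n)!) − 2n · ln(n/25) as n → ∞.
S_n ~ 2n · (ln 50 − 1) + O(ln n)

Stirling: ln((2n)!) = 2n ln(2n) − 2n + O(ln n).
  S_n = 2n ln(2n) − 2n − 2n ln(n/25) + O(ln n)
      = 2n ln(2n) − 2n ln n + 2n ln 25 − 2n + O(ln n)
      = 2n ln 2 + 2n ln 25 − 2n + O(ln n)
      = 2n (ln 50 − 1) + O(ln n).
Numerically ln(50) − 1 ≈ 2.9120.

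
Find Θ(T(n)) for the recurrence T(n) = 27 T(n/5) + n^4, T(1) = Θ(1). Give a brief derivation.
T(n) = Θ(n^4)

log_5 27 ≈ 2.048. f(n) = n^4 dominates n^(log_5 27) since 4 > 2.048, and the regularity condition a·f(n/b) = 27·(n/5)^4 = (27/625)·n^4 ≤ c·f(n) holds with c = 27/625 ≈ 0.0432 < 1. So this is Case 3: T(n) = Θ(f(n)) = Θ(n^4).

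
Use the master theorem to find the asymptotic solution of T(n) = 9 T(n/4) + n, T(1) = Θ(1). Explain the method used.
T(n) = Θ(n^(log_4 9))

Master theorem: compare f(n) = n to n^(log_4 9) where log_4 9 ≈ 1.585. Since 1 < log_4 9, we have f(n) = O(n^(log_4 9 − ε)) for some ε > 0 — Case 1. Hence T(n) = Θ(n^(log_4 9)).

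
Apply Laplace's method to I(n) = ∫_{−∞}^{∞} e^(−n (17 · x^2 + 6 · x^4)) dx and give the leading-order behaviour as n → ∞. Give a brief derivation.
I(n) ~ sqrt(π/(17n))

φ(x) = 17 · x^2 + 6 · x^4 has its unique global minimum at x* = 0 (since φ'(x) = 34x + 24x^3 = 0 only at x = 0 for real x with both coefficients positive, and φ → ∞ as |x| → ∞). At x* = 0, φ(0) = 0 and φ''(0) = 34. Laplace's method then gives
  I(n) ~ sqrt(2π / (n · φ''(0))) · e^(−n φ(0)) = sqrt(2π / (34n)) = sqrt(π/(17n)).
The 6 · x^4 term contributes only at subleading order (an O(1/n) relative correction).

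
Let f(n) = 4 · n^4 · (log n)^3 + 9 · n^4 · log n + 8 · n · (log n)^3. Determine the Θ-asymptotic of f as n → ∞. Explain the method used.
f(n) ∈ Θ(n^4 · (log n)^3)

Compare the terms by growth order. For large n, n^a · (log n)^b dominates n^a' · (log n)^b' iff a > a', or (a = a' and b > b'). Ranking the 3 terms shows the dominant one is 4 · n^4 · (log n)^3. Hence f(n) ∈ Θ(n^4 · (log n)^3).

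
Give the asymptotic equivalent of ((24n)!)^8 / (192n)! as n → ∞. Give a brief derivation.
((24n)!)^8/(192n)! ~ ((2π·24n)^(7/2) / sqrt(8)) · 8^(−8·24n)  →  0

Write N = 24n. Stirling: N! ~ sqrt(2π N)(N/e)^N and (8N)! ~ sqrt(2π·8N)·(8N/e)^(8N).
  (N!)^8/(8N)! ~ (2π N)^(8/2) (N/e)^(8N) / [sqrt(2π·8N) (8N/e)^(8N)]
     = (2π N)^(8/2) / sqrt(2π·8N) · (N/(8N))^(8N)
     = (2π N)^((8−1)/2) / sqrt(8) · 8^(−8N).
Since 8^8 > 1, the factor 8^(−8N) decays exponentially, so the ratio → 0. Substituting N = 24n gives the stated form.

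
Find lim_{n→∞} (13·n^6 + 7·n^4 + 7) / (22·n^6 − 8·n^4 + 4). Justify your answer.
lim = 13/22

For large n the leading n^6 terms dominate both numerator and denominator. Dividing top and bottom by n^6, every other term tends to 0, leaving 13/22.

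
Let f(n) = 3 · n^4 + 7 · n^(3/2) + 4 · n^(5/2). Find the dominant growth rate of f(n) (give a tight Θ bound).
f(n) ∈ Θ(n^4)

Compare the terms by growth order. For large n, n^a · (log n)^b dominates n^a' · (log n)^b' iff a > a', or (a = a' and b > b'). Ranking the 3 terms shows the dominant one is 3 · n^4. Hence f(n) ∈ Θ(n^4).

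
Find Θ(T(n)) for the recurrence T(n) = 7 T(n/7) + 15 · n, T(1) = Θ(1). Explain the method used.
T(n) = Θ(n log n)

log_7 7 = 1, and f(n) = 15 · n = Θ(n^(log_7 7)). This is Case 2 of the master theorem: T(n) = Θ(f(n) · log n) = Θ(n log n).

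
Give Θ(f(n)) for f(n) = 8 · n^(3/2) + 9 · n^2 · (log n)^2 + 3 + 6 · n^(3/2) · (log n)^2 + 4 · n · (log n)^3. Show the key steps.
f(n) ∈ Θ(n^2 · (log n)^2)

Compare the terms by growth order. For large n, n^a · (log n)^b dominates n^a' · (log n)^b' iff a > a', or (a = a' and b > b'). Ranking the 5 terms shows the dominant one is 9 · n^2 · (log n)^2. Hence f(n) ∈ Θ(n^2 · (log n)^2).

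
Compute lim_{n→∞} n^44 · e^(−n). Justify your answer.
lim = 0

Exponentials with base > 1 dominate every fixed polynomial: for any fixed c, n^c / e^n → 0 as n → ∞ (e.g. by the ratio test, or since e^n grows faster than any power of n). Hence n^44 · e^(−n) = n^44 / e^n → 0.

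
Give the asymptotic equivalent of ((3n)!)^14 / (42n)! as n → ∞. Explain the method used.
((3n)!)^14/(42n)! ~ ((2π·3n)^(13/2) / sqrt(14)) · 14^(−14·3n)  →  0

Write N = 3n. Stirling: N! ~ sqrt(2π N)(N/e)^N and (14N)! ~ sqrt(2π·14N)·(14N/e)^(14N).
  (N!)^14/(14N)! ~ (2π N)^(14/2) (N/e)^(14N) / [sqrt(2π·14N) (14N/e)^(14N)]
     = (2π N)^(14/2) / sqrt(2π·14N) · (N/(14N))^(14N)
     = (2π N)^((14−1)/2) / sqrt(14) · 14^(−14N).
Since 14^14 > 1, the factor 14^(−14N) decays exponentially, so the ratio → 0. Substituting N = 3n gives the stated form.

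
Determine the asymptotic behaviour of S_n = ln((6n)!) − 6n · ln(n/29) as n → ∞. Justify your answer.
S_n ~ 6n · (ln 174 − 1) + O(ln n)

Stirling: ln((6n)!) = 6n ln(6n) − 6n + O(ln n).
  S_n = 6n ln(6n) − 6n − 6n ln(n/29) + O(ln n)
      = 6n ln(6n) − 6n ln n + 6n ln 29 − 6n + O(ln n)
      = 6n ln 6 + 6n ln 29 − 6n + O(ln n)
      = 6n (ln 174 − 1) + O(ln n).
Numerically ln(174) − 1 ≈ 4.1591.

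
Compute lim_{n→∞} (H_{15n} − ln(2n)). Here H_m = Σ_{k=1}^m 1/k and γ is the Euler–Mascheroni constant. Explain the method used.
lim = ln(15/2) + γ

By Euler-Maclaurin, H_m = ln m + γ + O(1/m). So
  H_{15n} − ln(2n) = ln(15n) + γ − ln(2n) + O(1/n)
                       = ln(15/2) + γ + O(1/n).
Hence the limit is ln(15/2) + γ.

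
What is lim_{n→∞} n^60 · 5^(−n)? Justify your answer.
lim = 0

Exponentials with base > 1 dominate every fixed polynomial: for any fixed c, n^c / 5^n → 0 as n → ∞ (e.g. by the ratio test, or by writing 5^n = e^(n ln 5) and noting e^(n ln 5) / n^c → ∞). Hence n^60 · 5^(−n) = n^60 / 5^n → 0.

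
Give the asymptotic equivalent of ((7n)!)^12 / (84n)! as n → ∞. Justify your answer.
((7n)!)^12/(84n)! ~ ((2π·7n)^(11/2) / sqrt(12)) · 12^(−12·7n)  →  0

Write N = 7n. Stirling: N! ~ sqrt(2π N)(N/e)^N and (12N)! ~ sqrt(2π·12N)·(12N/e)^(12N).
  (N!)^12/(12N)! ~ (2π N)^(12/2) (N/e)^(12N) / [sqrt(2π·12N) (12N/e)^(12N)]
     = (2π N)^(12/2) / sqrt(2π·12N) · (N/(12N))^(12N)
     = (2π N)^((12−1)/2) / sqrt(12) · 12^(−12N).
Since 12^12 > 1, the factor 12^(−12N) decays exponentially, so the ratio → 0. Substituting N = 7n gives the stated form.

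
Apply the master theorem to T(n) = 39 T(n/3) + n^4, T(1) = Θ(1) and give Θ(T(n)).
T(n) = Θ(n^4)

log_3 39 ≈ 3.335. f(n) = n^4 dominates n^(log_3 39) since 4 > 3.335, and the regularity condition a·f(n/b) = 39·(n/3)^4 = (39/81)·n^4 ≤ c·f(n) holds with c = 39/81 ≈ 0.481 < 1. So this is Case 3: T(n) = Θ(f(n)) = Θ(n^4).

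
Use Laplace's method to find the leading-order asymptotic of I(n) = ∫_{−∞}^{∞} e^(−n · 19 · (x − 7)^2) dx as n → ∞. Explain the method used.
I(n) = sqrt(π/(19n))

Here φ(x) = 19 · (x − 7)^2 has its unique minimum at x* = 7 with φ(x*) = 0 and φ''(x*) = 38. Laplace's method gives
  I(n) ~ e^(−n φ(x*)) · sqrt(2π / (n · φ''(x*))) = sqrt(2π / (38n)) = sqrt(π/(19n)).
This is exact: substituting u = (x − 7)·sqrt(19n) gives I(n) = (1/sqrt(19n)) ∫_{−∞}^{∞} e^(−u^2) du = sqrt(π/(19n)).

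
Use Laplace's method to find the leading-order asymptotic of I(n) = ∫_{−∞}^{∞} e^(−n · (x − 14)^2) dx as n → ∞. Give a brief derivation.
I(n) = sqrt(π/n)

Here φ(x) = (x − 14)^2 has its unique minimum at x* = 14 with φ(x*) = 0 and φ''(x*) = 2. Laplace's method gives
  I(n) ~ e^(−n φ(x*)) · sqrt(2π / (n · φ''(x*))) = sqrt(2π / (2n)) = sqrt(π/n).
This is exact: substituting u = (x − 14)·sqrt(n) gives I(n) = (1/sqrt(n)) ∫_{−∞}^{∞} e^(−u^2) du = sqrt(π/n).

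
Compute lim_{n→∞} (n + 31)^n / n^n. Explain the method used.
lim = e^31

Rewrite as (1 + 31/n)^(n). By the standard limit (1 + x/n)^n → e^x, we have (1 + 31/n)^n → e^31, and raising to the 1st power gives e^31.
More precisely, ln[(1 + 31/n)^(n)] = n · ln(1 + 31/n) = n · (31/n + O(1/n^2)) = 31 + O(1/n) → 31.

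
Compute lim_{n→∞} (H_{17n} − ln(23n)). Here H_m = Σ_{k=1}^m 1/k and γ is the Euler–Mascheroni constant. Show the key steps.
lim = ln(17/23) + γ

By Euler-Maclaurin, H_m = ln m + γ + O(1/m). So
  H_{17n} − ln(23n) = ln(17n) + γ − ln(23n) + O(1/n)
                       = ln(17/23) + γ + O(1/n).
Hence the limit is ln(17/23) + γ.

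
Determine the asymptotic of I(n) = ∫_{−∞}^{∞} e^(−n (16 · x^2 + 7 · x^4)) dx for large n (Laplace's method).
I(n) ~ sqrt(π/(16n))

φ(x) = 16 · x^2 + 7 · x^4 has its unique global minimum at x* = 0 (since φ'(x) = 32x + 28x^3 = 0 only at x = 0 for real x with both coefficients positive, and φ → ∞ as |x| → ∞). At x* = 0, φ(0) = 0 and φ''(0) = 32. Laplace's method then gives
  I(n) ~ sqrt(2π / (n · φ''(0))) · e^(−n φ(0)) = sqrt(2π / (32n)) = sqrt(π/(16n)).
The 7 · x^4 term contributes only at subleading order (an O(1/n) relative correction).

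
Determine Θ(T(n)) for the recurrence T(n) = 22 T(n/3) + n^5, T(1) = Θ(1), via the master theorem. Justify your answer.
T(n) = Θ(n^5)

log_3 22 ≈ 2.814. f(n) = n^5 dominates n^(log_3 22) since 5 > 2.814, and the regularity condition a·f(n/b) = 22·(n/3)^5 = (22/243)·n^5 ≤ c·f(n) holds with c = 22/243 ≈ 0.0905 < 1. So this is Case 3: T(n) = Θ(f(n)) = Θ(n^5).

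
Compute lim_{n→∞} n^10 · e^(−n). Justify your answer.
lim = 0

Exponentials with base > 1 dominate every fixed polynomial: for any fixed c, n^c / e^n → 0 as n → ∞ (e.g. by the ratio test, or since e^n grows faster than any power of n). Hence n^10 · e^(−n) = n^10 / e^n → 0.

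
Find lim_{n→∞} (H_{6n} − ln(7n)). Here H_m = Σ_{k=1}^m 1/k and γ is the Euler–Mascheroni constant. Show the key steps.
lim = ln(6/7) + γ

By Euler-Maclaurin, H_m = ln m + γ + O(1/m). So
  H_{6n} − ln(7n) = ln(6n) + γ − ln(7n) + O(1/n)
                       = ln(6/7) + γ + O(1/n).
Hence the limit is ln(6/7) + γ.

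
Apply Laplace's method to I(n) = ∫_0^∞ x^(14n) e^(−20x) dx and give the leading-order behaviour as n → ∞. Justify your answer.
I(n) ~ (sqrt(2π·14n) / 20) · (14n/(20e))^(14n)

Write the integrand as exp(14n ln x − 20x) and set f(x) = 14n ln x − 20x. Then f'(x) = 14n/x − 20 = 0 at x* = 14n/20, and f''(x*) = −14n/x*^2 = −20^2/(14n). Laplace's method (interior maximum) gives
  I(n) ~ e^(f(x*)) · sqrt(2π / |f''(x*)|)
        = exp(14n ln(14n/20) − 14n) · sqrt(2π · 14n / 20^2)
        = (14n/20)^(14n) e^(−14n) · sqrt(2π·14n) / 20
        = (sqrt(2π·14n) / 20) · (14n/(20e))^(14n).
This matches Γ(14n+1)/20^(14n+1) with Stirling applied to Γ.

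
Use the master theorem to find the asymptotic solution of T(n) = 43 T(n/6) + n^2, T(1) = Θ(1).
T(n) = Θ(n^(log_6 43))

Master theorem: compare f(n) = n^2 to n^(log_6 43) where log_6 43 ≈ 2.099. Since 2 < log_6 43, we have f(n) = O(n^(log_6 43 − ε)) for some ε > 0 — Case 1. Hence T(n) = Θ(n^(log_6 43)).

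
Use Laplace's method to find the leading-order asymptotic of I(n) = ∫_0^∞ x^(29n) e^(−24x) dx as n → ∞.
I(n) ~ (sqrt(2π·29n) / 24) · (29n/(24e))^(29n)

Write the integrand as exp(29n ln x − 24x) and set f(x) = 29n ln x − 24x. Then f'(x) = 29n/x − 24 = 0 at x* = 29n/24, and f''(x*) = −29n/x*^2 = −24^2/(29n). Laplace's method (interior maximum) gives
  I(n) ~ e^(f(x*)) · sqrt(2π / |f''(x*)|)
        = exp(29n ln(29n/24) − 29n) · sqrt(2π · 29n / 24^2)
        = (29n/24)^(29n) e^(−29n) · sqrt(2π·29n) / 24
        = (sqrt(2π·29n) / 24) · (29n/(24e))^(29n).
This matches Γ(29n+1)/24^(29n+1) with Stirling applied to Γ.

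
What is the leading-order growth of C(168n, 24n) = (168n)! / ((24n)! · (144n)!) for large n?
C(168n, 24n) ~ (823543/46656)^(24n) · sqrt(7/(12π·24n))

Write N = 24n. Apply Stirling to each factorial:
  (7N)! ~ sqrt(2π·7N) · (7N/e)^(7N),
  N! ~ sqrt(2π N) · (N/e)^N,
  (6N)! ~ sqrt(2π·6N) · (6N/e)^(6N).
The exponential factors combine to (7N)^(7N) / (N^N · (6N)^(6N)) = 7^(7N)/6^(6N) = (7^7/6^6)^N = (823543/46656)^N.
The square-root prefactors combine to sqrt(2π·7N) / (sqrt(2π N)·sqrt(2π·6N)) = sqrt(7 / (2π·6·N)) = sqrt(7/(12π·24n)).
Substituting N = 24n: C(168n, 24n) ~ (823543/46656)^(24n) · sqrt(7/(12π·24n)).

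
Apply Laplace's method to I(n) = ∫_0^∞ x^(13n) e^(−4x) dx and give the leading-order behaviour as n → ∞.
I(n) ~ (sqrt(2π·13n) / 4) · (13n/(4e))^(13n)

Write the integrand as exp(13n ln x − 4x) and set f(x) = 13n ln x − 4x. Then f'(x) = 13n/x − 4 = 0 at x* = 13n/4, and f''(x*) = −13n/x*^2 = −4^2/(13n). Laplace's method (interior maximum) gives
  I(n) ~ e^(f(x*)) · sqrt(2π / |f''(x*)|)
        = exp(13n ln(13n/4) − 13n) · sqrt(2π · 13n / 4^2)
        = (13n/4)^(13n) e^(−13n) · sqrt(2π·13n) / 4
        = (sqrt(2π·13n) / 4) · (13n/(4e))^(13n).
This matches Γ(13n+1)/4^(13n+1) with Stirling applied to Γ.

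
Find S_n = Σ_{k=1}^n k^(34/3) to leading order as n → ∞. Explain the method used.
S_n ~ (3/37) · n^(37/3)

Integral comparison: Σ_{k=1}^n k^(34/3) = ∫_0^n x^(34/3) dx + O(n^(34/3)). The integral is n^(1 + 34/3) / (1 + 34/3) = n^((34+3)/3) / ((34+3)/3) = (3/37) · n^(37/3).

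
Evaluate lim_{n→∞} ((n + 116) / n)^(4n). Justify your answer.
lim = e^464

Rewrite as (1 + 116/n)^(4n). By the standard limit (1 + x/n)^n → e^x, we have (1 + 116/n)^n → e^116, and raising to the 4th power gives e^464.
More precisely, ln[(1 + 116/n)^(4n)] = 4n · ln(1 + 116/n) = 4n · (116/n + O(1/n^2)) = 464 + O(1/n) → 464.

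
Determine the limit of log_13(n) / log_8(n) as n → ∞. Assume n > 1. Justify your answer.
lim = ln(8) / ln(13) = log_13(8)

Change of base: log_13(n) = ln n / ln 13 and log_8(n) = ln n / ln 8. The ratio is (ln n / ln 13) · (ln 8 / ln n) = ln 8 / ln 13, a constant independent of n. So the limit is ln 8 / ln 13 = log_13(8).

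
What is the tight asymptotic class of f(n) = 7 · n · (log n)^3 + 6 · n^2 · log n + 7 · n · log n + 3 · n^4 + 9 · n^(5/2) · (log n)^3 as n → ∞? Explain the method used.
f(n) ∈ Θ(n^4)

Compare the terms by growth order. For large n, n^a · (log n)^b dominates n^a' · (log n)^b' iff a > a', or (a = a' and b > b'). Ranking the 5 terms shows the dominant one is 3 · n^4. Hence f(n) ∈ Θ(n^4).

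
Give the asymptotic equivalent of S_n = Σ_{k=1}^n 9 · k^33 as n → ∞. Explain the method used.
S_n ~ 9 · n^34 / 34

By integral comparison (Euler-Maclaurin), Σ_{k=1}^n 9 · k^33 = 9 · ∫_0^n x^33 dx + O(n^33) = 9 · n^34/34 + O(n^33). (Equivalently, Faulhaber's formula gives the same leading term.)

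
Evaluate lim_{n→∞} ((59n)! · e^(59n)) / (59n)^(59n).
lim = ∞

Stirling: (59n)! ~ sqrt(2π·59n) · (59n/e)^(59n). Hence
  (59n)! · e^(59n) / (59n)^(59n) ~ sqrt(2π·59n) = sqrt(2π·59) · sqrt(n) → ∞.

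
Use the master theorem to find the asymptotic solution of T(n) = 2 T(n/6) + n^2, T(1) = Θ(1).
T(n) = Θ(n^2)

log_6 2 ≈ 0.387. f(n) = n^2 dominates n^(log_6 2) since 2 > 0.387, and the regularity condition a·f(n/b) = 2·(n/6)^2 = (2/36)·n^2 ≤ c·f(n) holds with c = 2/36 ≈ 0.0556 < 1. So this is Case 3: T(n) = Θ(f(n)) = Θ(n^2).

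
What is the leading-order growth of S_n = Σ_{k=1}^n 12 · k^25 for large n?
S_n ~ 6 · n^26 / 13

By integral comparison (Euler-Maclaurin), Σ_{k=1}^n 12 · k^25 = 12 · ∫_0^n x^25 dx + O(n^25) = 12 · n^26/26 = 6 · n^26 / 13 + O(n^25). (Equivalently, Faulhaber's formula gives the same leading term.)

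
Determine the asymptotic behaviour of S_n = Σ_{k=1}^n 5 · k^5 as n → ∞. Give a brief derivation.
S_n ~ 5 · n^6 / 6

By integral comparison (Euler-Maclaurin), Σ_{k=1}^n 5 · k^5 = 5 · ∫_0^n x^5 dx + O(n^5) = 5 · n^6/6 + O(n^5). (Equivalently, Faulhaber's formula gives the same leading term.)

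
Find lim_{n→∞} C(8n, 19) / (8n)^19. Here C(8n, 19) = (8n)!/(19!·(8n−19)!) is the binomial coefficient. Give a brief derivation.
lim = 1/19! = 1/121645100408832000

With N = 8n → ∞: C(N, 19) / N^19 = [N(N−1)…(N−18)] / (19! · N^19) = (1/19!) · 1 · (1 − 1/(8n)) · … · (1 − 18/(8n)). Each factor → 1 as N → ∞, so the limit is 1/19! = 1/121645100408832000.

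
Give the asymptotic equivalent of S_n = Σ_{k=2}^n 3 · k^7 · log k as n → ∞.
S_n ~ 3 · n^8 log n / 8 − 3 · n^8 / 64

By integral comparison, S_n = ∫_1^n 3 · x^7 · log x dx + O(n^7 · log n). For the integral, ∫ x^7 log x dx = n^8 log n / 8 − n^8/64 (integration by parts). Hence S_n ~ 3 · n^8 log n / 8 − 3 · n^8 / 64.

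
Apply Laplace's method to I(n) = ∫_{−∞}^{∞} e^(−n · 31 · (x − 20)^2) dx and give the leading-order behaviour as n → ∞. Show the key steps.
I(n) = sqrt(π/(31n))

Here φ(x) = 31 · (x − 20)^2 has its unique minimum at x* = 20 with φ(x*) = 0 and φ''(x*) = 62. Laplace's method gives
  I(n) ~ e^(−n φ(x*)) · sqrt(2π / (n · φ''(x*))) = sqrt(2π / (62n)) = sqrt(π/(31n)).
This is exact: substituting u = (x − 20)·sqrt(31n) gives I(n) = (1/sqrt(31n)) ∫_{−∞}^{∞} e^(−u^2) du = sqrt(π/(31n)).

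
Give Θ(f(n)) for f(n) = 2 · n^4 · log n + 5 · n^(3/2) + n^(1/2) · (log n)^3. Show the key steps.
f(n) ∈ Θ(n^4 · log n)

Compare the terms by growth order. For large n, n^a · (log n)^b dominates n^a' · (log n)^b' iff a > a', or (a = a' and b > b'). Ranking the 3 terms shows the dominant one is 2 · n^4 · log n. Hence f(n) ∈ Θ(n^4 · log n).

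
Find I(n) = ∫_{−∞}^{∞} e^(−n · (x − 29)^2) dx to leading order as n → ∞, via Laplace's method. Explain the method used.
I(n) = sqrt(π/n)

Here φ(x) = (x − 29)^2 has its unique minimum at x* = 29 with φ(x*) = 0 and φ''(x*) = 2. Laplace's method gives
  I(n) ~ e^(−n φ(x*)) · sqrt(2π / (n · φ''(x*))) = sqrt(2π / (2n)) = sqrt(π/n).
This is exact: substituting u = (x − 29)·sqrt(n) gives I(n) = (1/sqrt(n)) ∫_{−∞}^{∞} e^(−u^2) du = sqrt(π/n).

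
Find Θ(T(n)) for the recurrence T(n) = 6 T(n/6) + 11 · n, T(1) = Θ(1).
T(n) = Θ(n log n)

log_6 6 = 1, and f(n) = 11 · n = Θ(n^(log_6 6)). This is Case 2 of the master theorem: T(n) = Θ(f(n) · log n) = Θ(n log n).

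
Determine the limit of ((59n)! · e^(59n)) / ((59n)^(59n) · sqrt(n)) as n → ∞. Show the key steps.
lim = sqrt(2π·59)

Stirling: (59n)! ~ sqrt(2π·59n) · (59n/e)^(59n). Hence
  (59n)! · e^(59n) / (59n)^(59n) ~ sqrt(2π·59n).
Dividing by sqrt(n): sqrt(2π·59n) / sqrt(n) = sqrt(2π·59) · n^((1−1)/2), so the limit is sqrt(2π·59).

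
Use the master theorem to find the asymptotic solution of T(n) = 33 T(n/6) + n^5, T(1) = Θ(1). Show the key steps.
T(n) = Θ(n^5)

log_6 33 ≈ 1.951. f(n) = n^5 dominates n^(log_6 33) since 5 > 1.951, and the regularity condition a·f(n/b) = 33·(n/6)^5 = (33/7776)·n^5 ≤ c·f(n) holds with c = 33/7776 ≈ 0.00424 < 1. So this is Case 3: T(n) = Θ(f(n)) = Θ(n^5).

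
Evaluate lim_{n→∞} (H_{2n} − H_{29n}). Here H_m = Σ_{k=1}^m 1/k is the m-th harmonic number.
lim = ln(2/29)

Euler-Maclaurin gives H_m = ln m + γ + 1/(2m) + O(1/m^2). The γ and O(1/m) terms cancel in the difference:
  H_{2n} − H_{29n} = ln(2n) − ln(29n) + O(1/n) = ln(2/29) + O(1/n).
Hence the limit is ln(2/29).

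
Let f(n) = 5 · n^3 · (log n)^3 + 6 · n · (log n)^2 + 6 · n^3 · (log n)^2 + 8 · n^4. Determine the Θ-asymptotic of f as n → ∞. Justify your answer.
f(n) ∈ Θ(n^4)

Compare the terms by growth order. For large n, n^a · (log n)^b dominates n^a' · (log n)^b' iff a > a', or (a = a' and b > b'). Ranking the 4 terms shows the dominant one is 8 · n^4. Hence f(n) ∈ Θ(n^4).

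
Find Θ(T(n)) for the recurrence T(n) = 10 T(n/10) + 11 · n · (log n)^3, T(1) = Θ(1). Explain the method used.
T(n) = Θ(n · (log n)^4)

Here log_10 10 = 1 and f(n) = 11 · n · (log n)^3 = Θ(n^(log_10 10) · (log n)^3). This is the extended Case 2 of the master theorem (f matches the critical exponent up to log factors), giving T(n) = Θ(n^(log_10 10) · (log n)^(3+1)) = Θ(n · (log n)^4).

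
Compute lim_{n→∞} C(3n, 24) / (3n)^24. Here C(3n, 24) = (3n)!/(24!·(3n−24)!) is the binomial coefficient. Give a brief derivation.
lim = 1/24! = 1/620448401733239439360000

With N = 3n → ∞: C(N, 24) / N^24 = [N(N−1)…(N−23)] / (24! · N^24) = (1/24!) · 1 · (1 − 1/(3n)) · … · (1 − 23/(3n)). Each factor → 1 as N → ∞, so the limit is 1/24! = 1/620448401733239439360000.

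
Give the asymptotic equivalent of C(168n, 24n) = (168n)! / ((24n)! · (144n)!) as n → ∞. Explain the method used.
C(168n, 24n) ~ (823543/46656)^(24n) · sqrt(7/(12π·24n))

Write N = 24n. Apply Stirling to each factorial:
  (7N)! ~ sqrt(2π·7N) · (7N/e)^(7N),
  N! ~ sqrt(2π N) · (N/e)^N,
  (6N)! ~ sqrt(2π·6N) · (6N/e)^(6N).
The exponential factors combine to (7N)^(7N) / (N^N · (6N)^(6N)) = 7^(7N)/6^(6N) = (7^7/6^6)^N = (823543/46656)^N.
The square-root prefactors combine to sqrt(2π·7N) / (sqrt(2π N)·sqrt(2π·6N)) = sqrt(7 / (2π·6·N)) = sqrt(7/(12π·24n)).
Substituting N = 24n: C(168n, 24n) ~ (823543/46656)^(24n) · sqrt(7/(12π·24n)).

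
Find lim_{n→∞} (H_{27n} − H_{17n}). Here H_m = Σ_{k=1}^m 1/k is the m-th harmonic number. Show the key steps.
lim = ln(27/17)

Euler-Maclaurin gives H_m = ln m + γ + 1/(2m) + O(1/m^2). The γ and O(1/m) terms cancel in the difference:
  H_{27n} − H_{17n} = ln(27n) − ln(17n) + O(1/n) = ln(27/17) + O(1/n).
Hence the limit is ln(27/17).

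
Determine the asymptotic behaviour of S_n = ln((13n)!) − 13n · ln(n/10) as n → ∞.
S_n ~ 13n · (ln 130 − 1) + O(ln n)

Stirling: ln((13n)!) = 13n ln(13n) − 13n + O(ln n).
  S_n = 13n ln(13n) − 13n − 13n ln(n/10) + O(ln n)
      = 13n ln(13n) − 13n ln n + 13n ln 10 − 13n + O(ln n)
      = 13n ln 13 + 13n ln 10 − 13n + O(ln n)
      = 13n (ln 130 − 1) + O(ln n).
Numerically ln(130) − 1 ≈ 3.8675.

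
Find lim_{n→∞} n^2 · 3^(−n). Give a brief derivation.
lim = 0

Exponentials with base > 1 dominate every fixed polynomial: for any fixed c, n^c / 3^n → 0 as n → ∞ (e.g. by the ratio test, or by writing 3^n = e^(n ln 3) and noting e^(n ln 3) / n^c → ∞). Hence n^2 · 3^(−n) = n^2 / 3^n → 0.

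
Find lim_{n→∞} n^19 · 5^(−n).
lim = 0

Exponentials with base > 1 dominate every fixed polynomial: for any fixed c, n^c / 5^n → 0 as n → ∞ (e.g. by the ratio test, or by writing 5^n = e^(n ln 5) and noting e^(n ln 5) / n^c → ∞). Hence n^19 · 5^(−n) = n^19 / 5^n → 0.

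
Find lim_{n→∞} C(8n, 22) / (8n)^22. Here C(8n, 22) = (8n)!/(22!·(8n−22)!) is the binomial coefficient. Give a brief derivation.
lim = 1/22! = 1/1124000727777607680000

With N = 8n → ∞: C(N, 22) / N^22 = [N(N−1)…(N−21)] / (22! · N^22) = (1/22!) · 1 · (1 − 1/(8n)) · … · (1 − 21/(8n)). Each factor → 1 as N → ∞, so the limit is 1/22! = 1/1124000727777607680000.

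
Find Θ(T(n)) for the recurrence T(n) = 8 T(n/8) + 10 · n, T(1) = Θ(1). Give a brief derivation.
T(n) = Θ(n log n)

log_8 8 = 1, and f(n) = 10 · n = Θ(n^(log_8 8)). This is Case 2 of the master theorem: T(n) = Θ(f(n) · log n) = Θ(n log n).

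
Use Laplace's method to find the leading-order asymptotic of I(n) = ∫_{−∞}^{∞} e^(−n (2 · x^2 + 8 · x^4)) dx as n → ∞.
I(n) ~ sqrt(π/(2n))

φ(x) = 2 · x^2 + 8 · x^4 has its unique global minimum at x* = 0 (since φ'(x) = 4x + 32x^3 = 0 only at x = 0 for real x with both coefficients positive, and φ → ∞ as |x| → ∞). At x* = 0, φ(0) = 0 and φ''(0) = 4. Laplace's method then gives
  I(n) ~ sqrt(2π / (n · φ''(0))) · e^(−n φ(0)) = sqrt(2π / (4n)) = sqrt(π/(2n)).
The 8 · x^4 term contributes only at subleading order (an O(1/n) relative correction).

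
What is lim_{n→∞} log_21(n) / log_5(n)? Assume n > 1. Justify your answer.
lim = ln(5) / ln(21) = log_21(5)

Change of base: log_21(n) = ln n / ln 21 and log_5(n) = ln n / ln 5. The ratio is (ln n / ln 21) · (ln 5 / ln n) = ln 5 / ln 21, a constant independent of n. So the limit is ln 5 / ln 21 = log_21(5).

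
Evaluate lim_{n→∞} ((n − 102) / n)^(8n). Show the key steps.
lim = e^(−816)

Rewrite as (1 − 102/n)^(8n). By the standard limit (1 + x/n)^n → e^x, we have (1 − 102/n)^n → e^(−102), and raising to the 8th power gives e^(−816).
More precisely, ln[(1 − 102/n)^(8n)] = 8n · ln(1 − 102/n) = 8n · (-102/n + O(1/n^2)) = -816 + O(1/n) → -816.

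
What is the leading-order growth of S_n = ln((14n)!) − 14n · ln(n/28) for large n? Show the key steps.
S_n ~ 14n · (ln 392 − 1) + O(ln n)

Stirling: ln((14n)!) = 14n ln(14n) − 14n + O(ln n).
  S_n = 14n ln(14n) − 14n − 14n ln(n/28) + O(ln n)
      = 14n ln(14n) − 14n ln n + 14n ln 28 − 14n + O(ln n)
      = 14n ln 14 + 14n ln 28 − 14n + O(ln n)
      = 14n (ln 392 − 1) + O(ln n).
Numerically ln(392) − 1 ≈ 4.9713.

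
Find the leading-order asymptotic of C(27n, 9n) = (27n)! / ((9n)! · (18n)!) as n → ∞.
C(27n, 9n) ~ (27/4)^(9n) · sqrt(3/(4π·9n))

Write N = 9n. Apply Stirling to each factorial:
  (3N)! ~ sqrt(2π·3N) · (3N/e)^(3N),
  N! ~ sqrt(2π N) · (N/e)^N,
  (2N)! ~ sqrt(2π·2N) · (2N/e)^(2N).
The exponential factors combine to (3N)^(3N) / (N^N · (2N)^(2N)) = 3^(3N)/2^(2N) = (3^3/2^2)^N = (27/4)^N.
The square-root prefactors combine to sqrt(2π·3N) / (sqrt(2π N)·sqrt(2π·2N)) = sqrt(3 / (2π·2·N)) = sqrt(3/(4π·9n)).
Substituting N = 9n: C(27n, 9n) ~ (27/4)^(9n) · sqrt(3/(4π·9n)).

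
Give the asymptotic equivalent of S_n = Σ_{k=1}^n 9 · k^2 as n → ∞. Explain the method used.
S_n ~ 3 · n^3

By integral comparison (Euler-Maclaurin), Σ_{k=1}^n 9 · k^2 = 9 · ∫_0^n x^2 dx + O(n^2) = 9 · n^3/3 = 3 · n^3 + O(n^2). (Equivalently, Faulhaber's formula gives the same leading term.)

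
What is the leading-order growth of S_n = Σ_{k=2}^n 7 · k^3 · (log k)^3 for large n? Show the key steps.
S_n ~ 7 · n^4 · (log n)^3 / 4

By integral comparison, S_n = ∫_1^n 7 · x^3 · (log x)^3 dx + O(n^3 · (log n)^3). For the integral, the leading term of ∫_1^n x^3 (log x)^3 dx is n^4/4 · (log n)^3 (by repeated integration by parts; each step lowers the log-exponent and produces a relatively O(1/log n) correction). Hence S_n ~ 7 · n^4 · (log n)^3 / 4.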